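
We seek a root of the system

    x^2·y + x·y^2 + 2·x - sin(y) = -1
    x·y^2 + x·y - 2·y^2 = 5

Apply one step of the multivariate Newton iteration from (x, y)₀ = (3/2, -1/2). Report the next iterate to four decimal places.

At (3/2, -1/2): F = (3.729426, -5.8750).
Jacobian J = [[2·x·y + y^2 + 2, x^2 + 2·x·y - cos(y)], [y^2 + y, 2·x·y + x - 4·y]].
At the point, J = [[0.7500, -0.127583], [-0.2500, 2.0000]] (det J = 1.468104).
Solving J·Δ = −F gives Δ = (-4.5700, 2.3662).
Then the next iterate is (x, y)₁ = (-3.0700, 1.8662).

(-3.0700, 1.8662)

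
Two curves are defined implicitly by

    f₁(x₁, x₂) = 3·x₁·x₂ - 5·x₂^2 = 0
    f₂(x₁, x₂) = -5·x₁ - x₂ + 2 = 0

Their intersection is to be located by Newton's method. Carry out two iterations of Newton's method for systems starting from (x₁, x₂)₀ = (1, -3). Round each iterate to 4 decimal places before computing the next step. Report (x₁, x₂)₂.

(0.5349, -0.6743)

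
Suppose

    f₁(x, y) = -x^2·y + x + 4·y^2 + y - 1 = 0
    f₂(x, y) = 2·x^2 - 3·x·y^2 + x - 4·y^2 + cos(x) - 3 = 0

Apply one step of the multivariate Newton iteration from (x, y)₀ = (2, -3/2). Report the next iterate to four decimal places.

(1.1471, -0.9313)

At (2, -3/2): F = (14.5000, -15.916147).
Jacobian J = [[-2·x·y + 1, -x^2 + 8·y + 1], [4·x - 3·y^2 - sin(x) + 1, -6·x·y - 8·y]].
At the point, J = [[7.0000, -15.0000], [1.340703, 30.0000]] (det J = 230.110539).
Solving J·Δ = −F gives Δ = (-0.8529, 0.5687).
Then the next iterate is (x, y)₁ = (1.1471, -0.9313).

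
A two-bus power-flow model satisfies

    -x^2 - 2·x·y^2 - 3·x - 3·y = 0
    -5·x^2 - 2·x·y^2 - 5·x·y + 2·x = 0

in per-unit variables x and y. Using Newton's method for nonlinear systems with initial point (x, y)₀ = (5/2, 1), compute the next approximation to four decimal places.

At (5/2, 1): F = (-21.7500, -43.7500).
Jacobian J = [[-2·x - 2·y^2 - 3, -4·x·y - 3], [-10·x - 2·y^2 - 5·y + 2, -4·x·y - 5·x]].
At the point, J = [[-10.0000, -13.0000], [-30.0000, -22.5000]] (det J = -165.0000).
Solving J·Δ = −F gives Δ = (-0.4811, -1.3030).
Then the next iterate is (x, y)₁ = (2.0189, -0.3030).

(2.0189, -0.3030)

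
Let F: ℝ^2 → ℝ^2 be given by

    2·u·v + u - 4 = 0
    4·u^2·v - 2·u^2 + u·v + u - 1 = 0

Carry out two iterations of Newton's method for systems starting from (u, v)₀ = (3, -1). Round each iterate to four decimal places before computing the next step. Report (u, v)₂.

(2.3351, 0.3253)

At (3, -1): F = (-7.0000, -55.0000).
Jacobian J = [[2·v + 1, 2·u], [8·u·v - 4·u + v + 1, 4·u^2 + u]].
At the point, J = [[-1.0000, 6.0000], [-36.0000, 39.0000]] (det J = 177.0000).
Solving J·Δ = −F gives Δ = (-0.3220, 1.1130).
Then the next iterate is (u, v)₁ = (2.6780, 0.1130).
Round to (2.6780, 0.1130) and repeat: F = (-0.716772, -9.121153), J = [[1.2260, 5.3560], [-7.178088, 31.364736]].
Δ = (-0.3429, 0.2123), so (u, v)₂ = (2.3351, 0.3253).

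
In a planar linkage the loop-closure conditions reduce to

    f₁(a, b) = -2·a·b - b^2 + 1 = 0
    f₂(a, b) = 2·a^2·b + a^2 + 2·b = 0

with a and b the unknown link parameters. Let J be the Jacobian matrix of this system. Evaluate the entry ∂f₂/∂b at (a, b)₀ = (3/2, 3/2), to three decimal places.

∂f₂/∂b = 2·a^2 + 2.
At (3/2, 3/2) this is 6.500.

6.500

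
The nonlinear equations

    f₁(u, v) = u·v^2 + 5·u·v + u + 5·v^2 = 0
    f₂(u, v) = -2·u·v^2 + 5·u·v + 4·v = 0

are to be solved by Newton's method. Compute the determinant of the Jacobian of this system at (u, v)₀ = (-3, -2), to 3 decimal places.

-239.000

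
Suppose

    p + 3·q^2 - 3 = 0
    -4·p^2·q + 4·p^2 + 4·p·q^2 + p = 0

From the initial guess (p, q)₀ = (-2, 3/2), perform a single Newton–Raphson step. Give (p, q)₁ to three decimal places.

At (-2, 3/2): F = (1.750, -28.000).
Jacobian J = [[1, 6·q], [-8·p·q + 8·p + 4·q^2 + 1, -4·p^2 + 8·p·q]].
At the point, J = [[1.000, 9.000], [18.000, -40.000]] (det J = -202.000).
Solving J·Δ = −F gives Δ = (0.901, -0.295).
Then the next iterate is (p, q)₁ = (-1.099, 1.205).

(-1.099, 1.205)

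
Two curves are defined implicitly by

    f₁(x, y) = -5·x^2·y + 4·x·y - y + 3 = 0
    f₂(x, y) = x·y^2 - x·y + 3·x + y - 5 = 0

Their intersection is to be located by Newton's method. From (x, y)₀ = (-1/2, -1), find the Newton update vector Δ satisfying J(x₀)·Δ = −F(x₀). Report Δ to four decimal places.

At (-1/2, -1): F = (7.2500, -8.5000).
Jacobian J = [[-10·x·y + 4·y, -5·x^2 + 4·x - 1], [y^2 - y + 3, 2·x·y - x + 1]].
At the point, J = [[-9.0000, -4.2500], [5.0000, 2.5000]] (det J = -1.2500).
Solving J·Δ = −F gives Δ = (-14.4000, 32.2000).

(-14.4000, 32.2000)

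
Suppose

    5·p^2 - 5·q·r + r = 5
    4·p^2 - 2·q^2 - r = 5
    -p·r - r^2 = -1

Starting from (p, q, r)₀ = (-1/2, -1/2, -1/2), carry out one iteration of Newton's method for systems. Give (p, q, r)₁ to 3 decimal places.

(-1.816, -1.079, -0.395)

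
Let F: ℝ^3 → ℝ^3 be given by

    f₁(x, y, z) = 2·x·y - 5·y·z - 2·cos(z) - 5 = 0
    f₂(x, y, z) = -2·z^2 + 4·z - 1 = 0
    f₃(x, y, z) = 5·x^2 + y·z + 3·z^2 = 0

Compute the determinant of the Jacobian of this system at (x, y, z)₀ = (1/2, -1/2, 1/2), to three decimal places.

-14.000

J = [[2·y, 2·x - 5·z, -5·y + 2·sin(z)], [0, 0, -4·z + 4], [10·x, z, y + 6·z]].
At the point, J = [[-1.000, -1.500, 3.45885], [0.000, 0.000, 2.000], [5.000, 0.500, 2.500]].
det J = -14.000.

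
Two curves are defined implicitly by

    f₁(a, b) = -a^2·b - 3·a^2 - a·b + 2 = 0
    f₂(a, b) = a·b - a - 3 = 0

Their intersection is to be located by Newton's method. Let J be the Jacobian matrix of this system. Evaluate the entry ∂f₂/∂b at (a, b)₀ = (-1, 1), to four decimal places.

-1.0000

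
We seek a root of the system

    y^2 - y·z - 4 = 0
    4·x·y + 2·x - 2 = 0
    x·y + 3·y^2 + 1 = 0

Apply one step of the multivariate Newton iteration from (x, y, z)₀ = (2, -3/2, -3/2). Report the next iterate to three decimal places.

(1.200, -0.650, 2.017)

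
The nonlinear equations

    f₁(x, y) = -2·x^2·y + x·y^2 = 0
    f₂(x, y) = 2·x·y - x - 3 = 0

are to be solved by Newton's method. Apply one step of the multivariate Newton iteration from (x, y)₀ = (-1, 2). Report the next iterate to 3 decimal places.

At (-1, 2): F = (-8.000, -6.000).
Jacobian J = [[-4·x·y + y^2, -2·x^2 + 2·x·y], [2·y - 1, 2·x]].
At the point, J = [[12.000, -6.000], [3.000, -2.000]] (det J = -6.000).
Solving J·Δ = −F gives Δ = (-3.333, -8.000).
Then the next iterate is (x, y)₁ = (-4.333, -6.000).

(-4.333, -6.000)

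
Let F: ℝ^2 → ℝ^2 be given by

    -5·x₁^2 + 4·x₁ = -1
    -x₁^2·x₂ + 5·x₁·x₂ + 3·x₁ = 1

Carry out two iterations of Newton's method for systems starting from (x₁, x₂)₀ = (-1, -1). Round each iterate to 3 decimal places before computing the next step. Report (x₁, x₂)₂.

(-0.232, -1.248)

At (-1, -1): F = (-8.000, 2.000).
Jacobian J = [[-10·x₁ + 4, 0], [-2·x₁·x₂ + 5·x₂ + 3, -x₁^2 + 5·x₁]].
At the point, J = [[14.000, 0.000], [-4.000, -6.000]] (det J = -84.000).
Solving J·Δ = −F gives Δ = (0.571, -0.048).
Then the next iterate is (x₁, x₂)₁ = (-0.429, -1.048).
Round to (-0.429, -1.048) and repeat: F = (-1.63620, 0.15383), J = [[8.290, 0.000], [-3.13918, -2.32904]].
Δ = (0.197, -0.200), so (x₁, x₂)₂ = (-0.232, -1.248).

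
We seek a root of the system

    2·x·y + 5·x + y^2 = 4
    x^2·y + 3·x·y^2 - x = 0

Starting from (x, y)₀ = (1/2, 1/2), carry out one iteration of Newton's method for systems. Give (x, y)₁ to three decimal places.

(0.631, 0.481)

At (1/2, 1/2): F = (-0.750, 0.000).
Jacobian J = [[2·y + 5, 2·x + 2·y], [2·x·y + 3·y^2 - 1, x^2 + 6·x·y]].
At the point, J = [[6.000, 2.000], [0.250, 1.750]] (det J = 10.000).
Solving J·Δ = −F gives Δ = (0.131, -0.019).
Then the next iterate is (x, y)₁ = (0.631, 0.481).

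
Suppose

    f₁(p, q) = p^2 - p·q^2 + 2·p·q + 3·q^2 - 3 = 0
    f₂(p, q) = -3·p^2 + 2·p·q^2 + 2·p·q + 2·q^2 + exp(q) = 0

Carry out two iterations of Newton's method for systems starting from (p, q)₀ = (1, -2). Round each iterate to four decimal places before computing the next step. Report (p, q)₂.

At (1, -2): F = (2.0000, 9.135335).
Jacobian J = [[2·p - q^2 + 2·q, -2·p·q + 2·p + 6·q], [-6·p + 2·q^2 + 2·q, 4·p·q + 2·p + 4·q + exp(q)]].
At the point, J = [[-6.0000, -6.0000], [-2.0000, -13.864665]] (det J = 71.187988).
Solving J·Δ = −F gives Δ = (-0.3804, 0.7138).
Then the next iterate is (p, q)₁ = (0.6196, -1.2862).
Round to (0.6196, -1.2862) and repeat: F = (-0.272034, 2.889390), J = [[-2.987510, -4.884141], [-2.981379, -6.816999]].
Δ = (-2.7508, 1.6269), so (p, q)₂ = (-2.1312, 0.3407).

(-2.1312, 0.3407)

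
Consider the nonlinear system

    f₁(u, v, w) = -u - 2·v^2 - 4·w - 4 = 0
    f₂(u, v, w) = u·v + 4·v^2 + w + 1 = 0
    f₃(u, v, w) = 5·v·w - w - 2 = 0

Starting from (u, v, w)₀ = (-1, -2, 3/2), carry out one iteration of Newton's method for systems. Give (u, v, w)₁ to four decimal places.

At (-1, -2, 3/2): F = (-17.0000, 20.5000, -18.5000).
Jacobian J = [[-1, -4·v, -4], [v, u + 8·v, 1], [0, 5·w, 5·v - 1]].
At the point, J = [[-1.0000, 8.0000, -4.0000], [-2.0000, -17.0000, 1.0000], [0.0000, 7.5000, -11.0000]] (det J = -295.5000).
Solving J·Δ = −F gives Δ = (-2.5465, 1.4653, -0.6827).
Then the next iterate is (u, v, w)₁ = (-3.5465, -0.5347, 0.8173).

(-3.5465, -0.5347, 0.8173)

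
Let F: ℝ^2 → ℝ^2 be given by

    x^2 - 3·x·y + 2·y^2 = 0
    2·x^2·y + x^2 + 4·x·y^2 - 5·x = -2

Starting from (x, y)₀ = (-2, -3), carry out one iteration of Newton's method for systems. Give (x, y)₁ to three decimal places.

(-1.563, -1.969)

At (-2, -3): F = (4.000, -80.000).
Jacobian J = [[2·x - 3·y, -3·x + 4·y], [4·x·y + 2·x + 4·y^2 - 5, 2·x^2 + 8·x·y]].
At the point, J = [[5.000, -6.000], [51.000, 56.000]] (det J = 586.000).
Solving J·Δ = −F gives Δ = (0.437, 1.031).
Then the next iterate is (x, y)₁ = (-1.563, -1.969).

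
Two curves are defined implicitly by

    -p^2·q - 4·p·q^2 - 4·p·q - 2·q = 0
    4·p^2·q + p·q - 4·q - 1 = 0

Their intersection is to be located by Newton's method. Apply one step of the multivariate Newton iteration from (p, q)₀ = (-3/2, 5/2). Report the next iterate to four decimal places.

At (-3/2, 5/2): F = (41.8750, 7.7500).
Jacobian J = [[-2·p·q - 4·q^2 - 4·q, -p^2 - 8·p·q - 4·p - 2], [8·p·q + q, 4·p^2 + p - 4]].
At the point, J = [[-27.5000, 31.7500], [-27.5000, 3.5000]] (det J = 776.8750).
Solving J·Δ = −F gives Δ = (0.1281, -1.2080).
Then the next iterate is (p, q)₁ = (-1.3719, 1.2920).

(-1.3719, 1.2920)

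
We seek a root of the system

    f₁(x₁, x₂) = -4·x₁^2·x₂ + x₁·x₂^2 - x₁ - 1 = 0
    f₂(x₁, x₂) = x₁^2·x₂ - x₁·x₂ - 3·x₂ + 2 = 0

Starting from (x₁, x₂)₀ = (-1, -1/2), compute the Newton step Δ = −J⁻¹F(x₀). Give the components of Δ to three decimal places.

At (-1, -1/2): F = (1.750, 2.500).
Jacobian J = [[-8·x₁·x₂ + x₂^2 - 1, -4·x₁^2 + 2·x₁·x₂], [2·x₁·x₂ - x₂, x₁^2 - x₁ - 3]].
At the point, J = [[-4.750, -3.000], [1.500, -1.000]] (det J = 9.250).
Solving J·Δ = −F gives Δ = (-0.622, 1.568).

(-0.622, 1.568)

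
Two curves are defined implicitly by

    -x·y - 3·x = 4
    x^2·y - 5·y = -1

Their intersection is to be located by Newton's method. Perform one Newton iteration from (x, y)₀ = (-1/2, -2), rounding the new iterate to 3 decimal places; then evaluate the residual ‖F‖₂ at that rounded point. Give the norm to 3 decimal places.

7.535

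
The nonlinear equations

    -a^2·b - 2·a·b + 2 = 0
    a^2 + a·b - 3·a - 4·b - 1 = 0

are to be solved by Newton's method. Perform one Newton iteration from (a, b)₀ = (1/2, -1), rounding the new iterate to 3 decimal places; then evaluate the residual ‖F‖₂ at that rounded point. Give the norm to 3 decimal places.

At (1/2, -1): F = (3.250, 1.250).
Jacobian J = [[-2·a·b - 2·b, -a^2 - 2·a], [2·a + b - 3, a - 4]].
At the point, J = [[3.000, -1.250], [-3.000, -3.500]] (det J = -14.250).
Solving J·Δ = −F gives Δ = (-0.689, 0.947).
Then the next iterate is (a, b)₁ = (-0.189, -0.053).
Re-evaluating at (-0.189, -0.053): F = (1.98186, -0.17526), so ‖F‖₂ = 1.990.

1.990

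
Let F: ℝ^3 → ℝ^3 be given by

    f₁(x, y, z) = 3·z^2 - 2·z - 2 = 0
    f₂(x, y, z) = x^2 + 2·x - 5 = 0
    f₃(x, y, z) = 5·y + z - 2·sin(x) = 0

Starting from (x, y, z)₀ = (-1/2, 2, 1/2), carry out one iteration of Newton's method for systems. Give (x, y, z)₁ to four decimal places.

(5.2500, 1.2767, 2.7500)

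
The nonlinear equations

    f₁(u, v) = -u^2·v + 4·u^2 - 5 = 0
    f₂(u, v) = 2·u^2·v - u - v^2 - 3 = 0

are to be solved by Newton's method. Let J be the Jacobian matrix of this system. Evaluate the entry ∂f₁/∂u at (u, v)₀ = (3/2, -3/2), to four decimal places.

16.5000

∂f₁/∂u = -2·u·v + 8·u.
At (3/2, -3/2) this is 16.5000.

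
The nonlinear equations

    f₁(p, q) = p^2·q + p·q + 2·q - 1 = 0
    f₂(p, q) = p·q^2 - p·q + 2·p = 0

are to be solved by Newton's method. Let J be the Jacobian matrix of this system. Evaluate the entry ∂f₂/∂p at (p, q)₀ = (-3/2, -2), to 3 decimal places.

8.000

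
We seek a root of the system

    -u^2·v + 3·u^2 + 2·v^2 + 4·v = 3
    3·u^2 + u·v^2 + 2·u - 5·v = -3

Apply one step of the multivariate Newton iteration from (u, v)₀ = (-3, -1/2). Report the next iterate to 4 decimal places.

At (-3, -1/2): F = (27.0000, 25.7500).
Jacobian J = [[-2·u·v + 6·u, -u^2 + 4·v + 4], [6·u + v^2 + 2, 2·u·v - 5]].
At the point, J = [[-21.0000, -7.0000], [-15.7500, -2.0000]] (det J = -68.2500).
Solving J·Δ = −F gives Δ = (1.8498, -1.6923).
Then the next iterate is (u, v)₁ = (-1.1502, -2.1923).

(-1.1502, -2.1923)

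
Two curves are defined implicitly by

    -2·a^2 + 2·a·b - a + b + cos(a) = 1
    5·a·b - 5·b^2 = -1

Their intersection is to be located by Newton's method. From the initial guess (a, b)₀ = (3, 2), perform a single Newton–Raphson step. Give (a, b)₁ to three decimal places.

At (3, 2): F = (-8.98999, 11.000).
Jacobian J = [[-4·a + 2·b - sin(a) - 1, 2·a + 1], [5·b, 5·a - 10·b]].
At the point, J = [[-9.14112, 7.000], [10.000, -5.000]] (det J = -24.29440).
Solving J·Δ = −F gives Δ = (-1.319, -0.438).
Then the next iterate is (a, b)₁ = (1.681, 1.562).

(1.681, 1.562)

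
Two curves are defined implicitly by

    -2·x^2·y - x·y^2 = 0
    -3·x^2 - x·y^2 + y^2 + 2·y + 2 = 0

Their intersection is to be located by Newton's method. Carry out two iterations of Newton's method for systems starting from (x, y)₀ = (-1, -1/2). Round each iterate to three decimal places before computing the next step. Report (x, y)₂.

At (-1, -1/2): F = (1.250, -1.500).
Jacobian J = [[-4·x·y - y^2, -2·x^2 - 2·x·y], [-6·x - y^2, -2·x·y + 2·y + 2]].
At the point, J = [[-2.250, -3.000], [5.750, 0.000]] (det J = 17.250).
Solving J·Δ = −F gives Δ = (0.261, 0.221).
Then the next iterate is (x, y)₁ = (-0.739, -0.279).
Round to (-0.739, -0.279) and repeat: F = (0.36226, -0.06100), J = [[-0.90257, -1.50460], [4.35616, 1.02964]].
Δ = (-0.050, 0.271), so (x, y)₂ = (-0.789, -0.008).

(-0.789, -0.008)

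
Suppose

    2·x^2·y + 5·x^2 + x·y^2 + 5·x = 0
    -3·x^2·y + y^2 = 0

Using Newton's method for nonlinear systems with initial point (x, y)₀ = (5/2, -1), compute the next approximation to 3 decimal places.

(0.952, -1.167)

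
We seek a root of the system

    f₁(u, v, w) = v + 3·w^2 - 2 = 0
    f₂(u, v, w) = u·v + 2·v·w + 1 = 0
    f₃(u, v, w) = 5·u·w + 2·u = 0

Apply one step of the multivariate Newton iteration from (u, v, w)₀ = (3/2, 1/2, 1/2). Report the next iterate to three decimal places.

(-0.767, -0.131, 0.960)

At (3/2, 1/2, 1/2): F = (-0.750, 2.250, 6.750).
Jacobian J = [[0, 1, 6·w], [v, u + 2·w, 2·v], [5·w + 2, 0, 5·u]].
At the point, J = [[0.000, 1.000, 3.000], [0.500, 2.500, 1.000], [4.500, 0.000, 7.500]] (det J = -33.000).
Solving J·Δ = −F gives Δ = (-2.267, -0.631, 0.460).
Then the next iterate is (u, v, w)₁ = (-0.767, -0.131, 0.960).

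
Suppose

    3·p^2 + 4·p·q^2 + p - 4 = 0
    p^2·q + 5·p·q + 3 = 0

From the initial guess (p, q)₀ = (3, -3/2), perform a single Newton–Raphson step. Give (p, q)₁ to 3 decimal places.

At (3, -3/2): F = (53.000, -33.000).
Jacobian J = [[6·p + 4·q^2 + 1, 8·p·q], [2·p·q + 5·q, p^2 + 5·p]].
At the point, J = [[28.000, -36.000], [-16.500, 24.000]] (det J = 78.000).
Solving J·Δ = −F gives Δ = (-1.077, 0.635).
Then the next iterate is (p, q)₁ = (1.923, -0.865).

(1.923, -0.865)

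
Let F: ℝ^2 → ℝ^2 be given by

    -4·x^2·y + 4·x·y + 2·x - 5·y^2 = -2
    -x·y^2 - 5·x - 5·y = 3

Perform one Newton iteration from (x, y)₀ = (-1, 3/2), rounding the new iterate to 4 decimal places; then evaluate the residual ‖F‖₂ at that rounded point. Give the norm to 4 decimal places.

4.6616

At (-1, 3/2): F = (-23.2500, -3.2500).
Jacobian J = [[-8·x·y + 4·y + 2, -4·x^2 + 4·x - 10·y], [-y^2 - 5, -2·x·y - 5]].
At the point, J = [[20.0000, -23.0000], [-7.2500, -2.0000]] (det J = -206.7500).
Solving J·Δ = −F gives Δ = (-0.1366, -1.1297).
Then the next iterate is (x, y)₁ = (-1.1366, 0.3703).
Re-evaluating at (-1.1366, 0.3703): F = (-4.555845, 0.987353), so ‖F‖₂ = 4.6616.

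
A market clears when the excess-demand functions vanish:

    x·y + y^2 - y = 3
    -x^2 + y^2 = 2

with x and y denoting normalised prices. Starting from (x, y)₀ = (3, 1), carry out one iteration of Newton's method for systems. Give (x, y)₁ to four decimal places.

(1.4615, 1.3846)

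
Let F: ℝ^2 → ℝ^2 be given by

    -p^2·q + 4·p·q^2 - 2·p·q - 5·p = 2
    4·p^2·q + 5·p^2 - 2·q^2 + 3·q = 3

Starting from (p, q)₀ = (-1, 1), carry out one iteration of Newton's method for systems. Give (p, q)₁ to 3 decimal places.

(-0.620, 0.946)

At (-1, 1): F = (0.000, 7.000).
Jacobian J = [[-2·p·q + 4·q^2 - 2·q - 5, -p^2 + 8·p·q - 2·p], [8·p·q + 10·p, 4·p^2 - 4·q + 3]].
At the point, J = [[-1.000, -7.000], [-18.000, 3.000]] (det J = -129.000).
Solving J·Δ = −F gives Δ = (0.380, -0.054).
Then the next iterate is (p, q)₁ = (-0.620, 0.946).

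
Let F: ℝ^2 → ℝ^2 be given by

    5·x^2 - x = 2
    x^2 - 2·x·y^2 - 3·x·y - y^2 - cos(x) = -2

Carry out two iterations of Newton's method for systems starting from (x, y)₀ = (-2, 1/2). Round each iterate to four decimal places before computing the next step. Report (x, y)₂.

(-0.6524, -0.3826)

At (-2, 1/2): F = (20.0000, 10.166147).
Jacobian J = [[10·x - 1, 0], [2·x - 2·y^2 - 3·y + sin(x), -4·x·y - 3·x - 2·y]].
At the point, J = [[-21.0000, 0.0000], [-6.909297, 9.0000]] (det J = -189.0000).
Solving J·Δ = −F gives Δ = (0.9524, -0.3984).
Then the next iterate is (x, y)₁ = (-1.0476, 0.1016).
Round to (-1.0476, 0.1016) and repeat: F = (4.534929, 2.928428), J = [[-11.4760, 0.0000], [-3.286872, 3.365345]].
Δ = (0.3952, -0.4842), so (x, y)₂ = (-0.6524, -0.3826).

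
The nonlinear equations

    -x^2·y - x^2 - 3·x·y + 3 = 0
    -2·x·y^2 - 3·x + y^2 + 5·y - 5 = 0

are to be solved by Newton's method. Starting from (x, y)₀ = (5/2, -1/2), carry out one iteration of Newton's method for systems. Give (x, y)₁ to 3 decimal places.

(-0.780, 0.002)

At (5/2, -1/2): F = (3.625, -16.000).
Jacobian J = [[-2·x·y - 2·x - 3·y, -x^2 - 3·x], [-2·y^2 - 3, -4·x·y + 2·y + 5]].
At the point, J = [[-1.000, -13.750], [-3.500, 9.000]] (det J = -57.125).
Solving J·Δ = −F gives Δ = (-3.280, 0.502).
Then the next iterate is (x, y)₁ = (-0.780, 0.002).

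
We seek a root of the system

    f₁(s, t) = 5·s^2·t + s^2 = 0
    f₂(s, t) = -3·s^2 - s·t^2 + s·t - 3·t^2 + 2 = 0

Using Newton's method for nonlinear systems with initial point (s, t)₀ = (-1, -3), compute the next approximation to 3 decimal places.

(-0.781, -1.426)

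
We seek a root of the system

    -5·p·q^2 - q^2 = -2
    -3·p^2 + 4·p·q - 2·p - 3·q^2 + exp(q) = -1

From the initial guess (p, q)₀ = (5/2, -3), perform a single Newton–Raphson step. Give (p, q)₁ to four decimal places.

(-0.3560, -3.1113)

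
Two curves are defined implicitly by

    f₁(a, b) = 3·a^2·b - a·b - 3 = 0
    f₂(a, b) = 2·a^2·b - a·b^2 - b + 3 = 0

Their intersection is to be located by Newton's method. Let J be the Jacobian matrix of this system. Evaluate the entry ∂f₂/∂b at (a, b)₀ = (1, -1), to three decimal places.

3.000

∂f₂/∂b = 2·a^2 - 2·a·b - 1.
At (1, -1) this is 3.000.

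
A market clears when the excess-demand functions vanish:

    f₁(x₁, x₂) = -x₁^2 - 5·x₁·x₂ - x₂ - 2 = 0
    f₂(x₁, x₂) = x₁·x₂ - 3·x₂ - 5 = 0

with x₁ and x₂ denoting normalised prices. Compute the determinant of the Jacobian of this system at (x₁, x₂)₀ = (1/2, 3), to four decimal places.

50.5000

J = [[-2·x₁ - 5·x₂, -5·x₁ - 1], [x₂, x₁ - 3]].
At the point, J = [[-16.0000, -3.5000], [3.0000, -2.5000]].
det J = 50.5000.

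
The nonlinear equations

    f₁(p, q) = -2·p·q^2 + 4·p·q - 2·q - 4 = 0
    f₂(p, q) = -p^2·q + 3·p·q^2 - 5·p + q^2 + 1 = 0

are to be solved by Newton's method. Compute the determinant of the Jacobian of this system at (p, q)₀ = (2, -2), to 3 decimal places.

J = [[-2·q^2 + 4·q, -4·p·q + 4·p - 2], [-2·p·q + 3·q^2 - 5, -p^2 + 6·p·q + 2·q]].
At the point, J = [[-16.000, 22.000], [15.000, -32.000]].
det J = 182.000.

182.000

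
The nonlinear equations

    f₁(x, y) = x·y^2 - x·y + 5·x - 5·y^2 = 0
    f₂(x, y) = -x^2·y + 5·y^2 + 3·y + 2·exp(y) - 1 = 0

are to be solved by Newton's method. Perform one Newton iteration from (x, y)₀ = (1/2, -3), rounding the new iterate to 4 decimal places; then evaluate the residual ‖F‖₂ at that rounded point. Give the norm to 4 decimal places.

12.3042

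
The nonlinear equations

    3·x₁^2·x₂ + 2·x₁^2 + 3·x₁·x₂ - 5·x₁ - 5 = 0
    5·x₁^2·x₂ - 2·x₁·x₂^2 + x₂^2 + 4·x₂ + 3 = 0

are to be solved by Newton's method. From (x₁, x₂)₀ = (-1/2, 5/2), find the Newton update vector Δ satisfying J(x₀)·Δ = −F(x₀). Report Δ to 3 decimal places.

(-0.300, -2.369)

At (-1/2, 5/2): F = (-3.875, 28.625).
Jacobian J = [[6·x₁·x₂ + 4·x₁ + 3·x₂ - 5, 3·x₁^2 + 3·x₁], [10·x₁·x₂ - 2·x₂^2, 5·x₁^2 - 4·x₁·x₂ + 2·x₂ + 4]].
At the point, J = [[-7.000, -0.750], [-25.000, 15.250]] (det J = -125.500).
Solving J·Δ = −F gives Δ = (-0.300, -2.369).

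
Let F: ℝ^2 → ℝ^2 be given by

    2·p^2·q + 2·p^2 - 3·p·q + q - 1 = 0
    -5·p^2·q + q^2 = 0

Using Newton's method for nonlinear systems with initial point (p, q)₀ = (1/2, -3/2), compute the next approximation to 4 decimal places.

(0.6429, -0.2773)

At (1/2, -3/2): F = (-0.5000, 4.1250).
Jacobian J = [[4·p·q + 4·p - 3·q, 2·p^2 - 3·p + 1], [-10·p·q, -5·p^2 + 2·q]].
At the point, J = [[3.5000, 0.0000], [7.5000, -4.2500]] (det J = -14.8750).
Solving J·Δ = −F gives Δ = (0.1429, 1.2227).
Then the next iterate is (p, q)₁ = (0.6429, -0.2773).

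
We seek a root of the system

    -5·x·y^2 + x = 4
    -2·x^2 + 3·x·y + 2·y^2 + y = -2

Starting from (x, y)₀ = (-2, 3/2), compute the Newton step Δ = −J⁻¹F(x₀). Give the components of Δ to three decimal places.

(0.744, -0.296)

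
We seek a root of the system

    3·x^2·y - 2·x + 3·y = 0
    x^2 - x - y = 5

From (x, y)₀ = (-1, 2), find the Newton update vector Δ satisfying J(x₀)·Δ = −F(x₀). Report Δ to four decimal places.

At (-1, 2): F = (14.0000, -5.0000).
Jacobian J = [[6·x·y - 2, 3·x^2 + 3], [2·x - 1, -1]].
At the point, J = [[-14.0000, 6.0000], [-3.0000, -1.0000]] (det J = 32.0000).
Solving J·Δ = −F gives Δ = (-0.5000, -3.5000).

(-0.5000, -3.5000)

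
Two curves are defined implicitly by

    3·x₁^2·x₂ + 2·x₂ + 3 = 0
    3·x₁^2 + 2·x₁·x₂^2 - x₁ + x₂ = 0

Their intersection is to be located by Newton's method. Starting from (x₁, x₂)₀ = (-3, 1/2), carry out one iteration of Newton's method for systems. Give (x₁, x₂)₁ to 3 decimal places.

At (-3, 1/2): F = (17.500, 29.000).
Jacobian J = [[6·x₁·x₂, 3·x₁^2 + 2], [6·x₁ + 2·x₂^2 - 1, 4·x₁·x₂ + 1]].
At the point, J = [[-9.000, 29.000], [-18.500, -5.000]] (det J = 581.500).
Solving J·Δ = −F gives Δ = (1.597, -0.108).
Then the next iterate is (x₁, x₂)₁ = (-1.403, 0.392).

(-1.403, 0.392)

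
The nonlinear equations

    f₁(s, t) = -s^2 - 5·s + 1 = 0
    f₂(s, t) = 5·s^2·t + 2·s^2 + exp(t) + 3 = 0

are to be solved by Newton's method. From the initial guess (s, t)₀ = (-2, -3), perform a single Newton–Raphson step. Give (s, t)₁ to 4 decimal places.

At (-2, -3): F = (7.0000, -48.950213).
Jacobian J = [[-2·s - 5, 0], [10·s·t + 4·s, 5·s^2 + exp(t)]].
At the point, J = [[-1.0000, 0.0000], [52.0000, 20.049787]] (det J = -20.049787).
Solving J·Δ = −F gives Δ = (7.0000, -15.7134).
Then the next iterate is (s, t)₁ = (5.0000, -18.7134).

(5.0000, -18.7134)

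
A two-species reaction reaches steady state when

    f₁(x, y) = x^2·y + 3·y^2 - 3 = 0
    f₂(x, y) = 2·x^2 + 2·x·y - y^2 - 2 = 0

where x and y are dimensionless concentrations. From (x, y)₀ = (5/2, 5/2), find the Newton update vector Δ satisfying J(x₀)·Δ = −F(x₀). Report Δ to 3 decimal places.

(-1.117, -0.820)

At (5/2, 5/2): F = (31.375, 16.750).
Jacobian J = [[2·x·y, x^2 + 6·y], [4·x + 2·y, 2·x - 2·y]].
At the point, J = [[12.500, 21.250], [15.000, 0.000]] (det J = -318.750).
Solving J·Δ = −F gives Δ = (-1.117, -0.820).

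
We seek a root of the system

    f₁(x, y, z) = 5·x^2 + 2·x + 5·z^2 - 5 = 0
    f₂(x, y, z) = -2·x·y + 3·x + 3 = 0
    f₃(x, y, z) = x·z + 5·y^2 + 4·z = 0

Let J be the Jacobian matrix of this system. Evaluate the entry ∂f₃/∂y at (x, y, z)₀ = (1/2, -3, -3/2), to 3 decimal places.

-30.000

∂f₃/∂y = 10·y.
At (1/2, -3, -3/2) this is -30.000.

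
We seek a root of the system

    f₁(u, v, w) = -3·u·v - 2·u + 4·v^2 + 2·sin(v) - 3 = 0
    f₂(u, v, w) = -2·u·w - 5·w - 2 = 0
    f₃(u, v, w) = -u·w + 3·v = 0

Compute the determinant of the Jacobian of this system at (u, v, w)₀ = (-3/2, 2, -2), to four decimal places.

-244.6771

J = [[-3·v - 2, -3·u + 8·v + 2·cos(v), 0], [-2·w, 0, -2·u - 5], [-w, 3, -u]].
At the point, J = [[-8.0000, 19.667706, 0.0000], [4.0000, 0.0000, -2.0000], [2.0000, 3.0000, 1.5000]].
det J = -244.6771.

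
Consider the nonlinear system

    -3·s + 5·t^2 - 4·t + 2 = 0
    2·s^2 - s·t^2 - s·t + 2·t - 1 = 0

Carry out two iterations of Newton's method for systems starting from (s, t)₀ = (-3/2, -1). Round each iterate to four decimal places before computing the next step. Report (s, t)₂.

At (-3/2, -1): F = (15.5000, 1.5000).
Jacobian J = [[-3, 10·t - 4], [4·s - t^2 - t, -2·s·t - s + 2]].
At the point, J = [[-3.0000, -14.0000], [-6.0000, 0.5000]] (det J = -85.5000).
Solving J·Δ = −F gives Δ = (0.3363, 1.0351).
Then the next iterate is (s, t)₁ = (-1.1637, 0.0351).
Round to (-1.1637, 0.0351) and repeat: F = (5.356860, 1.820875), J = [[-3.0000, -3.6490], [-4.691132, 3.245392]].
Δ = (0.8948, 0.7324), so (s, t)₂ = (-0.2689, 0.7675).

(-0.2689, 0.7675)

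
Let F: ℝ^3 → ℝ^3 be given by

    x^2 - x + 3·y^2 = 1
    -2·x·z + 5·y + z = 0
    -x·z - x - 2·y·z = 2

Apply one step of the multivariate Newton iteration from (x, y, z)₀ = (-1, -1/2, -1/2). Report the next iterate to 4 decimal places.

At (-1, -1/2, -1/2): F = (1.7500, -4.0000, -2.0000).
Jacobian J = [[2·x - 1, 6·y, 0], [-2·z, 5, -2·x + 1], [-z - 1, -2·z, -x - 2·y]].
At the point, J = [[-3.0000, -3.0000, 0.0000], [1.0000, 5.0000, 3.0000], [-0.5000, 1.0000, 2.0000]] (det J = -10.5000).
Solving J·Δ = −F gives Δ = (0.5952, -0.0119, 1.1548).
Then the next iterate is (x, y, z)₁ = (-0.4048, -0.5119, 0.6548).

(-0.4048, -0.5119, 0.6548)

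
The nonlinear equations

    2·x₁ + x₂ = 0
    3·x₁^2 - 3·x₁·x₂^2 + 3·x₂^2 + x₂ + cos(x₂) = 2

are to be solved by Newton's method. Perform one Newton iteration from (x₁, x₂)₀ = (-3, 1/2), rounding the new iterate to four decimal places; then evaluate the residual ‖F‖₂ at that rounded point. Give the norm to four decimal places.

At (-3, 1/2): F = (-5.5000, 29.377583).
Jacobian J = [[2, 1], [6·x₁ - 3·x₂^2, -6·x₁·x₂ + 6·x₂ - sin(x₂) + 1]].
At the point, J = [[2.0000, 1.0000], [-18.7500, 12.520574]] (det J = 43.791149).
Solving J·Δ = −F gives Δ = (2.2434, 1.0132).
Then the next iterate is (x₁, x₂)₁ = (-0.7566, 1.5132).
Re-evaluating at (-0.7566, 1.5132): F = (0.0000, 13.354747), so ‖F‖₂ = 13.3547.

13.3547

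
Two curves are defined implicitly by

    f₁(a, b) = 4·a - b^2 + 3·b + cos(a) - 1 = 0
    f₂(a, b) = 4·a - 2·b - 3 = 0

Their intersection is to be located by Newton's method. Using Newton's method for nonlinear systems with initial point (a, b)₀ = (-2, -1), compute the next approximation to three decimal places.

At (-2, -1): F = (-13.41615, -9.000).
Jacobian J = [[-sin(a) + 4, -2·b + 3], [4, -2]].
At the point, J = [[4.90930, 5.000], [4.000, -2.000]] (det J = -29.81859).
Solving J·Δ = −F gives Δ = (2.409, 0.318).
Then the next iterate is (a, b)₁ = (0.409, -0.682).

(0.409, -0.682)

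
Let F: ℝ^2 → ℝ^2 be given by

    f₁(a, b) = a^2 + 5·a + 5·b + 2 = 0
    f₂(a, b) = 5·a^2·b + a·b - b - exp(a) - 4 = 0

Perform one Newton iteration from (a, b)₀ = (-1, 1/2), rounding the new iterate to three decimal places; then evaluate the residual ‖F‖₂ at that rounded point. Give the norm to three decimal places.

1.544

At (-1, 1/2): F = (0.500, -2.86788).
Jacobian J = [[2·a + 5, 5], [10·a·b + b - exp(a), 5·a^2 + a - 1]].
At the point, J = [[3.000, 5.000], [-4.86788, 3.000]] (det J = 33.33940).
Solving J·Δ = −F gives Δ = (-0.475, 0.185).
Then the next iterate is (a, b)₁ = (-1.475, 0.685).
Re-evaluating at (-1.475, 0.685): F = (0.22563, 1.52736), so ‖F‖₂ = 1.544.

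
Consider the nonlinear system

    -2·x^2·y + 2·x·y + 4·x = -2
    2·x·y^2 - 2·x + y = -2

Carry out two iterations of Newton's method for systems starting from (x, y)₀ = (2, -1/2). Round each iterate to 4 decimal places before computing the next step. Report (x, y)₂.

(-0.0838, -3.4240)

At (2, -1/2): F = (12.0000, -1.5000).
Jacobian J = [[-4·x·y + 2·y + 4, -2·x^2 + 2·x], [2·y^2 - 2, 4·x·y + 1]].
At the point, J = [[7.0000, -4.0000], [-1.5000, -3.0000]] (det J = -27.0000).
Solving J·Δ = −F gives Δ = (-1.5556, 0.2778).
Then the next iterate is (x, y)₁ = (0.4444, -0.2222).
Round to (0.4444, -0.2222) and repeat: F = (3.667874, 0.932883), J = [[3.950583, 0.493817], [-1.901254, 0.605017]].
Δ = (-0.5282, -3.2018), so (x, y)₂ = (-0.0838, -3.4240).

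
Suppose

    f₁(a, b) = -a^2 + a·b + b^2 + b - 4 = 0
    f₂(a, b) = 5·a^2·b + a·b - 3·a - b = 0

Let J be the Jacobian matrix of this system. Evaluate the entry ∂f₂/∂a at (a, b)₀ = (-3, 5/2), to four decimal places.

-75.5000

∂f₂/∂a = 10·a·b + b - 3.
At (-3, 5/2) this is -75.5000.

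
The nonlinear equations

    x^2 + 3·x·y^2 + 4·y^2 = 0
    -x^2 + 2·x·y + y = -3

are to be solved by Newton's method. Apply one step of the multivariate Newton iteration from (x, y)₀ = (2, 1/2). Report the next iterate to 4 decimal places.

(1.6744, 0.0047)

At (2, 1/2): F = (6.5000, 1.5000).
Jacobian J = [[2·x + 3·y^2, 6·x·y + 8·y], [-2·x + 2·y, 2·x + 1]].
At the point, J = [[4.7500, 10.0000], [-3.0000, 5.0000]] (det J = 53.7500).
Solving J·Δ = −F gives Δ = (-0.3256, -0.4953).
Then the next iterate is (x, y)₁ = (1.6744, 0.0047).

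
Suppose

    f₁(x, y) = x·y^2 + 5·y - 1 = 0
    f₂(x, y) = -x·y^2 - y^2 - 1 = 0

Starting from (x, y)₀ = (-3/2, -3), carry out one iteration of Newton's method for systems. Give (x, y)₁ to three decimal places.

At (-3/2, -3): F = (-29.500, 3.500).
Jacobian J = [[y^2, 2·x·y + 5], [-y^2, -2·x·y - 2·y]].
At the point, J = [[9.000, 14.000], [-9.000, -3.000]] (det J = 99.000).
Solving J·Δ = −F gives Δ = (-0.399, 2.364).
Then the next iterate is (x, y)₁ = (-1.899, -0.636).

(-1.899, -0.636)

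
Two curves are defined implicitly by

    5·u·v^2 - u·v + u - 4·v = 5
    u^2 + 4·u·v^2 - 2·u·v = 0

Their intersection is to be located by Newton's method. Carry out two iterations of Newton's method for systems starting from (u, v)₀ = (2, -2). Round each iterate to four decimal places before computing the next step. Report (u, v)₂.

At (2, -2): F = (49.0000, 44.0000).
Jacobian J = [[5·v^2 - v + 1, 10·u·v - u - 4], [2·u + 4·v^2 - 2·v, 8·u·v - 2·u]].
At the point, J = [[23.0000, -46.0000], [24.0000, -36.0000]] (det J = 276.0000).
Solving J·Δ = −F gives Δ = (-0.9420, 0.5942).
Then the next iterate is (u, v)₁ = (1.0580, -1.4058).
Round to (1.0580, -1.4058) and repeat: F = (13.623024, 12.457627), J = [[12.287168, -19.931364], [12.832695, -14.014691]].
Δ = (-0.6865, 0.2603), so (u, v)₂ = (0.3715, -1.1455).

(0.3715, -1.1455)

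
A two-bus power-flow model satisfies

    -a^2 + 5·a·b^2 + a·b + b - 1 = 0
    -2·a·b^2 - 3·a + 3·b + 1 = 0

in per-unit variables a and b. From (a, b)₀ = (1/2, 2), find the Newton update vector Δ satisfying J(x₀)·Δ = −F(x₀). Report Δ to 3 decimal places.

(0.275, -1.524)

At (1/2, 2): F = (11.750, 1.500).
Jacobian J = [[-2·a + 5·b^2 + b, 10·a·b + a + 1], [-2·b^2 - 3, -4·a·b + 3]].
At the point, J = [[21.000, 11.500], [-11.000, -1.000]] (det J = 105.500).
Solving J·Δ = −F gives Δ = (0.275, -1.524).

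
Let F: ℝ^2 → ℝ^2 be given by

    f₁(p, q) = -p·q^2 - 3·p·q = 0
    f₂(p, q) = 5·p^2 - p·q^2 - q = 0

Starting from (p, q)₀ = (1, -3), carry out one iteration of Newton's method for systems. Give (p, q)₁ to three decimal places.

(2.000, -3.000)

At (1, -3): F = (0.000, -1.000).
Jacobian J = [[-q^2 - 3·q, -2·p·q - 3·p], [10·p - q^2, -2·p·q - 1]].
At the point, J = [[0.000, 3.000], [1.000, 5.000]] (det J = -3.000).
Solving J·Δ = −F gives Δ = (1.000, 0.000).
Then the next iterate is (p, q)₁ = (2.000, -3.000).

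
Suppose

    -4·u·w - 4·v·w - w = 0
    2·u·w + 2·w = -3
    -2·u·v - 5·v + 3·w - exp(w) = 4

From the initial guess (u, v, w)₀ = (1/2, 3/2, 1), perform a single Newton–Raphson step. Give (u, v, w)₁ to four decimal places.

(-3.8281, 1.5859, 1.8854)

At (1/2, 3/2, 1): F = (-9.0000, 6.0000, -12.718282).
Jacobian J = [[-4·w, -4·w, -4·u - 4·v - 1], [2·w, 0, 2·u + 2], [-2·v, -2·u - 5, -exp(w) + 3]].
At the point, J = [[-4.0000, -4.0000, -9.0000], [2.0000, 0.0000, 3.0000], [-3.0000, -6.0000, 0.281718]] (det J = 74.253745).
Solving J·Δ = −F gives Δ = (-4.3281, 0.0859, 0.8854).
Then the next iterate is (u, v, w)₁ = (-3.8281, 1.5859, 1.8854).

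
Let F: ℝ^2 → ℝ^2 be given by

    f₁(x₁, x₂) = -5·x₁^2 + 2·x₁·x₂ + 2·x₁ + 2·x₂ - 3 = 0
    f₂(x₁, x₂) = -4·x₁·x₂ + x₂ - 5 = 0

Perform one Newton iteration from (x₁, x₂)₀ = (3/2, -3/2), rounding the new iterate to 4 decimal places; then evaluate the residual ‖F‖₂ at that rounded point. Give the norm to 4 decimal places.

At (3/2, -3/2): F = (-18.7500, 2.5000).
Jacobian J = [[-10·x₁ + 2·x₂ + 2, 2·x₁ + 2], [-4·x₂, -4·x₁ + 1]].
At the point, J = [[-16.0000, 5.0000], [6.0000, -5.0000]] (det J = 50.0000).
Solving J·Δ = −F gives Δ = (-1.6250, -1.4500).
Then the next iterate is (x₁, x₂)₁ = (-0.1250, -2.9500).
Re-evaluating at (-0.1250, -2.9500): F = (-8.490625, -9.4250), so ‖F‖₂ = 12.6855.

12.6855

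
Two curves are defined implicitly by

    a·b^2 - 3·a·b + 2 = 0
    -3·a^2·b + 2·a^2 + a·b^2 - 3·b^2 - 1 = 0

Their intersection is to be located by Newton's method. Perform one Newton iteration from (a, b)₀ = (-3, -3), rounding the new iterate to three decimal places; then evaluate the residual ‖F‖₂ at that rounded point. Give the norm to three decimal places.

19.806

At (-3, -3): F = (-52.000, 44.000).
Jacobian J = [[b^2 - 3·b, 2·a·b - 3·a], [-6·a·b + 4·a + b^2, -3·a^2 + 2·a·b - 6·b]].
At the point, J = [[18.000, 27.000], [-57.000, 9.000]] (det J = 1701.000).
Solving J·Δ = −F gives Δ = (0.974, 1.277).
Then the next iterate is (a, b)₁ = (-2.026, -1.723).
Re-evaluating at (-2.026, -1.723): F = (-14.48704, 13.50559), so ‖F‖₂ = 19.806.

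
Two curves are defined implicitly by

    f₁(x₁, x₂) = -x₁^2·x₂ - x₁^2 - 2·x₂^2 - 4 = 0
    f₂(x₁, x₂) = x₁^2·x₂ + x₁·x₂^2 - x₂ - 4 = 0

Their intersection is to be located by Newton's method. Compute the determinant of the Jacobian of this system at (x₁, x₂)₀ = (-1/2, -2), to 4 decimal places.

J = [[-2·x₁·x₂ - 2·x₁, -x₁^2 - 4·x₂], [2·x₁·x₂ + x₂^2, x₁^2 + 2·x₁·x₂ - 1]].
At the point, J = [[-1.0000, 7.7500], [6.0000, 1.2500]].
det J = -47.7500.

-47.7500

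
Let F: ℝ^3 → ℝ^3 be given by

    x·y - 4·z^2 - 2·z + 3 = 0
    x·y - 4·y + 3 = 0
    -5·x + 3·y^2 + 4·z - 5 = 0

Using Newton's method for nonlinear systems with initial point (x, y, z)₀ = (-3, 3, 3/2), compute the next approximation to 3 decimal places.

At (-3, 3, 3/2): F = (-18.000, -18.000, 43.000).
Jacobian J = [[y, x, -8·z - 2], [y, x - 4, 0], [-5, 6·y, 4]].
At the point, J = [[3.000, -3.000, -14.000], [3.000, -7.000, 0.000], [-5.000, 18.000, 4.000]] (det J = -314.000).
Solving J·Δ = −F gives Δ = (1.943, -1.739, -0.497).
Then the next iterate is (x, y, z)₁ = (-1.057, 1.261, 1.003).

(-1.057, 1.261, 1.003)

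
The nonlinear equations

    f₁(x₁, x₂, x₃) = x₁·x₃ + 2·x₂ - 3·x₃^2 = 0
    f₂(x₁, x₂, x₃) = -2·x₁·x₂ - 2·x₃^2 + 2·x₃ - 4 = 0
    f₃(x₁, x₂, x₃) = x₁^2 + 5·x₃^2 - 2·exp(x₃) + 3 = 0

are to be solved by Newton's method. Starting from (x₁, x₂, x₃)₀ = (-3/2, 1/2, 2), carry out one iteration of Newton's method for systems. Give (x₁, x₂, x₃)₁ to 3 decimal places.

(1.862, 3.640, 1.926)

At (-3/2, 1/2, 2): F = (-14.000, -6.500, 10.47189).
Jacobian J = [[x₃, 2, x₁ - 6·x₃], [-2·x₂, -2·x₁, -4·x₃ + 2], [2·x₁, 0, 10·x₃ - 2·exp(x₃)]].
At the point, J = [[2.000, 2.000, -13.500], [-1.000, 3.000, -6.000], [-3.000, 0.000, 5.22189]] (det J = -43.72490).
Solving J·Δ = −F gives Δ = (3.362, 3.140, -0.074).
Then the next iterate is (x₁, x₂, x₃)₁ = (1.862, 3.640, 1.926).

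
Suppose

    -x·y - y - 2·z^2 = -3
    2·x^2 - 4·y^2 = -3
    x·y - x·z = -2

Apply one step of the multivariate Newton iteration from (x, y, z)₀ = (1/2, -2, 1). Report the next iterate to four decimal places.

(0.6610, -1.2389, 1.7951)

At (1/2, -2, 1): F = (4.0000, -12.5000, 0.5000).
Jacobian J = [[-y, -x - 1, -4·z], [4·x, -8·y, 0], [y - z, x, -x]].
At the point, J = [[2.0000, -1.5000, -4.0000], [2.0000, 16.0000, 0.0000], [-3.0000, 0.5000, -0.5000]] (det J = -213.5000).
Solving J·Δ = −F gives Δ = (0.1610, 0.7611, 0.7951).
Then the next iterate is (x, y, z)₁ = (0.6610, -1.2389, 1.7951).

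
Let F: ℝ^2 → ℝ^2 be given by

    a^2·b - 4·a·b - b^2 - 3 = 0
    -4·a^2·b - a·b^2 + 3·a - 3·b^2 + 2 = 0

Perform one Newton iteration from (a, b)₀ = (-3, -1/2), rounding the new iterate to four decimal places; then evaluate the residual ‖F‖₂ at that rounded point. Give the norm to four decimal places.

2015.0882

At (-3, -1/2): F = (-13.7500, 11.0000).
Jacobian J = [[2·a·b - 4·b, a^2 - 4·a - 2·b], [-8·a·b - b^2 + 3, -4·a^2 - 2·a·b - 6·b]].
At the point, J = [[5.0000, 22.0000], [-9.2500, -36.0000]] (det J = 23.5000).
Solving J·Δ = −F gives Δ = (-10.7660, 3.0718).
Then the next iterate is (a, b)₁ = (-13.7660, 2.5718).
Re-evaluating at (-13.7660, 2.5718): F = (619.362628, -1917.542756), so ‖F‖₂ = 2015.0882.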